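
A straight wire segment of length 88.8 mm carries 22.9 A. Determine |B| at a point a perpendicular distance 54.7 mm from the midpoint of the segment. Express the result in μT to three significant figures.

For a finite straight segment, B = (μ₀I/4πd)(sinθ₁ + sinθ₂), where θ₁, θ₂ are the angles from the perpendicular to each end.
The perpendicular from the point meets the wire at its midpoint, so each end is L/2 = 0.0444 m away along the wire.
sinθ₁ = 0.0444/√(0.0444²+0.0547²) = 0.6302; sinθ₂ = 0.0444/√(0.0444²+0.0547²) = 0.6302.
B = (4π×10⁻⁷ × 22.9) / (4π × 0.0547) × (0.6302 + 0.6302) = 5.28×10⁻⁵ T.

B ≈ 52.8 μT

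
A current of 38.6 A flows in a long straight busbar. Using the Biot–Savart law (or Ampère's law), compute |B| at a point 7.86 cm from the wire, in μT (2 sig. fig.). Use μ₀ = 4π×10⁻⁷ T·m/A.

For an infinitely long straight wire, B = μ₀I/(2πd).
B = (4π×10⁻⁷ × 38.6) / (2π × 0.0786) = 9.82×10⁻⁵ T.

B ≈ 98 μT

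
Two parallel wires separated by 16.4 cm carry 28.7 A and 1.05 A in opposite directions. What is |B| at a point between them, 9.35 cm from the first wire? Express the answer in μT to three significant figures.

Each long wire gives B = μ₀I/(2πd). Distances are d₁ = 0.0935 m and d₂ = 0.0705 m.
B₁ = 6.14×10⁻⁵ T, B₂ = 2.98×10⁻⁶ T.
Between antiparallel currents both contributions point the same way, so they add. B = B₁ + B₂ = 6.14×10⁻⁵ + 2.98×10⁻⁶ = 6.44×10⁻⁵ T.

B ≈ 64.4 μT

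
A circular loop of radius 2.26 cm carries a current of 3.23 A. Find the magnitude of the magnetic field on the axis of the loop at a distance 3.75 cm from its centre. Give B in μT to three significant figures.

On the axis of a circular loop, B = μ₀IR² / [2(R²+z²)^(3/2)].
R² + z² = (0.0226)² + (0.0375)² = 0.001917 m², and (R²+z²)^(3/2) = 8.39×10⁻⁵ m³.
B = (4π×10⁻⁷ × 3.23 × 0.0005108) / (2 × 8.39×10⁻⁵) = 1.23×10⁻⁵ T.

B ≈ 12.3 μT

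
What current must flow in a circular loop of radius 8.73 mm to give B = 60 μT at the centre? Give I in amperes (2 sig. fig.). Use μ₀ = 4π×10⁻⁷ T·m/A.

I ≈ 0.83 A

At the centre of a circular loop B = μ₀I/(2R), so I = 2RB/μ₀.
With R = 0.00873 m, I = 2 × 0.00873 × 6.00×10⁻⁵ / (4π×10⁻⁷) = 0.834 A.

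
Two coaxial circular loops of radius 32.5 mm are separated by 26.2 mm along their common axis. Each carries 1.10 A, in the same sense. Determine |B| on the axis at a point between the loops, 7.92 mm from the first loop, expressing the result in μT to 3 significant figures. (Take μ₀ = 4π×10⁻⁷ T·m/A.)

B ≈ 33.6 μT

Each loop contributes B = μ₀IR²/[2(R²+z²)^(3/2)] on the axis, with z measured from that loop.
Loop 1 (z = 0.00792 m): B₁ = 1.95×10⁻⁵ T. Loop 2 (z = 0.01828 m): B₂ = 1.41×10⁻⁵ T.
The fields add: B = B₁ + B₂ = 3.36×10⁻⁵ T.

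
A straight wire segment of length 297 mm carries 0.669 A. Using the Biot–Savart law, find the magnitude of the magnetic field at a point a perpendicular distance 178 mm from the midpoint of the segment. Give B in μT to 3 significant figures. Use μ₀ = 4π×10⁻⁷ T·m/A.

For a finite straight segment, B = (μ₀I/4πd)(sinθ₁ + sinθ₂), where θ₁, θ₂ are the angles from the perpendicular to each end.
The perpendicular from the point meets the wire at its midpoint, so each end is L/2 = 0.1485 m away along the wire.
sinθ₁ = 0.1485/√(0.1485²+0.178²) = 0.6406; sinθ₂ = 0.1485/√(0.1485²+0.178²) = 0.6406.
B = (4π×10⁻⁷ × 0.669) / (4π × 0.178) × (0.6406 + 0.6406) = 4.82×10⁻⁷ T.

B ≈ 0.482 μT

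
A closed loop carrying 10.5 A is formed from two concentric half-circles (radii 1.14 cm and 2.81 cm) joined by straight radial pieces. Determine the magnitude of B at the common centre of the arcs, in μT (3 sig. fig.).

The radial connectors point toward the centre, so dl × r̂ = 0 and they contribute nothing.
Each semicircle gives μ₀I/(4R): inner arc 2.89×10⁻⁴ T, outer arc 1.17×10⁻⁴ T.
The two arcs carry current in opposite angular senses, so their fields oppose: B = |2.89×10⁻⁴ − 1.17×10⁻⁴| = 1.72×10⁻⁴ T.

B ≈ 172 μT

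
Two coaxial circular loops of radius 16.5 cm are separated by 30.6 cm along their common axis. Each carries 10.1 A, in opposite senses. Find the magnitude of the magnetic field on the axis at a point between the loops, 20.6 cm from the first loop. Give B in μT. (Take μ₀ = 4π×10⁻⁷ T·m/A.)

Each loop contributes B = μ₀IR²/[2(R²+z²)^(3/2)] on the axis, with z measured from that loop.
Loop 1 (z = 0.206 m): B₁ = 9.40×10⁻⁶ T. Loop 2 (z = 0.1 m): B₂ = 2.41×10⁻⁵ T.
The fields oppose: B = |B₁ − B₂| = 1.47×10⁻⁵ T.

B ≈ 14.7 μT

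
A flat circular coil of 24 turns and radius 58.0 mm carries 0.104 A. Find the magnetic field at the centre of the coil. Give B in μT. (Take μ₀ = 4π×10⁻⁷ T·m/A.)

B ≈ 27.0 μT

For an N-turn flat coil, B = Nμ₀I/(2R) with R = 0.058 m.
B = 24 × 1.13×10⁻⁶ T = 2.70×10⁻⁵ T.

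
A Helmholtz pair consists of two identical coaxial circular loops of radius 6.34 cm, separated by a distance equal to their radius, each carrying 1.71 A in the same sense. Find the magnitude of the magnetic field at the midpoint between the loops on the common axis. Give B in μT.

B ≈ 24.3 μT

Each loop contributes B = μ₀IR²/[2(R²+z²)^(3/2)] on the axis, with z measured from that loop.
Loop 1 (z = 0.0317 m): B₁ = 1.21×10⁻⁵ T. Loop 2 (z = 0.0317 m): B₂ = 1.21×10⁻⁵ T.
The fields add: B = B₁ + B₂ = 2.43×10⁻⁵ T.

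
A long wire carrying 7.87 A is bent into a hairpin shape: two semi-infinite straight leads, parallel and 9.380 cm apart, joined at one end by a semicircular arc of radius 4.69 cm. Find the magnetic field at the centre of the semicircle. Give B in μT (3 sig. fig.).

The semicircular arc contributes B_arc = μ₀I·π/(4πR) = μ₀I/(4R) = 5.27×10⁻⁵ T.
Each semi-infinite lead is at perpendicular distance R = 0.0469 m from the centre, with the perpendicular foot at its near end, so it contributes μ₀I/(4πR); both point the same way, together 3.36×10⁻⁵ T.
Arc and leads all point the same direction: B = 5.27×10⁻⁵ + 3.36×10⁻⁵ = 8.63×10⁻⁵ T.

B ≈ 86.3 μT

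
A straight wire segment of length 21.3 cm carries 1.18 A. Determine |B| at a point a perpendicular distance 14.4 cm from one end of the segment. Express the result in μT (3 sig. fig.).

For a finite straight segment, B = (μ₀I/4πd)(sinθ₁ + sinθ₂), where θ₁, θ₂ are the angles from the perpendicular to each end.
The perpendicular foot is at one end, so the two end-offsets along the wire are 0 and L = 0.213 m.
sinθ₁ = 0/√(0²+0.144²) = 0.0000; sinθ₂ = 0.213/√(0.213²+0.144²) = 0.8284.
B = (4π×10⁻⁷ × 1.18) / (4π × 0.144) × (0.0000 + 0.8284) = 6.79×10⁻⁷ T.

B ≈ 0.679 μT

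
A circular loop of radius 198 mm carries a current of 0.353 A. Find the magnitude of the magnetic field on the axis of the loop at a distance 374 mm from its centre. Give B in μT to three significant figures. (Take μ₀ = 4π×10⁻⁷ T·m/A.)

On the axis of a circular loop, B = μ₀IR² / [2(R²+z²)^(3/2)].
R² + z² = (0.198)² + (0.374)² = 0.1791 m², and (R²+z²)^(3/2) = 7.58×10⁻² m³.
B = (4π×10⁻⁷ × 0.353 × 0.0392) / (2 × 7.58×10⁻²) = 1.15×10⁻⁷ T.

B ≈ 0.115 μT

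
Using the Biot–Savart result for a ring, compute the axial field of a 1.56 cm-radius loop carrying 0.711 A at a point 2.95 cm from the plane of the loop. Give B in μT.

On the axis of a circular loop, B = μ₀IR² / [2(R²+z²)^(3/2)].
R² + z² = (0.0156)² + (0.0295)² = 0.001114 m², and (R²+z²)^(3/2) = 3.72×10⁻⁵ m³.
B = (4π×10⁻⁷ × 0.711 × 0.0002434) / (2 × 3.72×10⁻⁵) = 2.93×10⁻⁶ T.

B ≈ 2.93 μT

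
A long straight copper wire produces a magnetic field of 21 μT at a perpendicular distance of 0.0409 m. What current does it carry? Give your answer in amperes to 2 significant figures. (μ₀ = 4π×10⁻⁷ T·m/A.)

For a long straight wire B = μ₀I/(2πd), so I = 2πdB/μ₀.
I = 2π × 0.0409 × 2.10×10⁻⁵ / (4π×10⁻⁷) = 4.29 A.

I ≈ 4.3 A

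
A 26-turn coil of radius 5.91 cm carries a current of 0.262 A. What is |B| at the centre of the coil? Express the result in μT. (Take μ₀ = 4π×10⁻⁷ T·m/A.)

For an N-turn flat coil, B = Nμ₀I/(2R) with R = 0.0591 m.
B = 26 × 2.79×10⁻⁶ T = 7.24×10⁻⁵ T.

B ≈ 72.4 μT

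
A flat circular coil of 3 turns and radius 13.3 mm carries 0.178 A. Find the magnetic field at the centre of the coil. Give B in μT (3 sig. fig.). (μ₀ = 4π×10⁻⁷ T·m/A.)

B ≈ 25.2 μT

For an N-turn flat coil, B = Nμ₀I/(2R) with R = 0.0133 m.
B = 3 × 8.41×10⁻⁶ T = 2.52×10⁻⁵ T.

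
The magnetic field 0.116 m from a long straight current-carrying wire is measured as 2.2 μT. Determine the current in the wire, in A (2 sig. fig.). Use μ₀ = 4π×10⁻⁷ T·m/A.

I ≈ 1.3 A

For a long straight wire B = μ₀I/(2πd), so I = 2πdB/μ₀.
I = 2π × 0.116 × 2.20×10⁻⁶ / (4π×10⁻⁷) = 1.28 A.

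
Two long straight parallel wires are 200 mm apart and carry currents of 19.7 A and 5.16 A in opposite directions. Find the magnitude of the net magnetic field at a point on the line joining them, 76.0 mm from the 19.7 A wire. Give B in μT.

Each long wire gives B = μ₀I/(2πd). Distances are d₁ = 0.076 m and d₂ = 0.124 m.
B₁ = 5.18×10⁻⁵ T, B₂ = 8.32×10⁻⁶ T.
Between antiparallel currents both contributions point the same way, so they add. B = B₁ + B₂ = 5.18×10⁻⁵ + 8.32×10⁻⁶ = 6.02×10⁻⁵ T.

B ≈ 60.2 μT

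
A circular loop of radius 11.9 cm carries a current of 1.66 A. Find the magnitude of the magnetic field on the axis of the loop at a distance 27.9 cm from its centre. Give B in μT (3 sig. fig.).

On the axis of a circular loop, B = μ₀IR² / [2(R²+z²)^(3/2)].
R² + z² = (0.119)² + (0.279)² = 0.092 m², and (R²+z²)^(3/2) = 2.79×10⁻² m³.
B = (4π×10⁻⁷ × 1.66 × 0.01416) / (2 × 2.79×10⁻²) = 5.29×10⁻⁷ T.

B ≈ 0.529 μT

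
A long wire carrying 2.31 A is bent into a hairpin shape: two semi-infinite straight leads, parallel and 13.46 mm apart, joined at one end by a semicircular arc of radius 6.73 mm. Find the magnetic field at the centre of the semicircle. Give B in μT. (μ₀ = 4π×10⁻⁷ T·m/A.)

The semicircular arc contributes B_arc = μ₀I·π/(4πR) = μ₀I/(4R) = 1.08×10⁻⁴ T.
Each semi-infinite lead is at perpendicular distance R = 0.00673 m from the centre, with the perpendicular foot at its near end, so it contributes μ₀I/(4πR); both point the same way, together 6.86×10⁻⁵ T.
Arc and leads all point the same direction: B = 1.08×10⁻⁴ + 6.86×10⁻⁵ = 1.76×10⁻⁴ T.

B ≈ 176 μT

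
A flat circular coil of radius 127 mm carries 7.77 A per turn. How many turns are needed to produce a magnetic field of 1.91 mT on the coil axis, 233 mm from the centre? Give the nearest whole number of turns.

For an N-turn coil, B = Nμ₀IR²/[2(R²+z²)^(3/2)]. A single turn gives B₁ = 4.21×10⁻⁶ T with R = 0.127 m, z = 0.233 m.
N = B/B₁ = 1.91×10⁻³ / 4.21×10⁻⁶ = 453.26.

N = 453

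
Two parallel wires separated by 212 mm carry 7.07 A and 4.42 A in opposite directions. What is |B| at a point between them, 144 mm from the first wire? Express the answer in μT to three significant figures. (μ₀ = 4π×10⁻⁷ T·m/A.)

B ≈ 22.8 μT

Each long wire gives B = μ₀I/(2πd). Distances are d₁ = 0.144 m and d₂ = 0.068 m.
B₁ = 9.82×10⁻⁶ T, B₂ = 1.30×10⁻⁵ T.
Between antiparallel currents both contributions point the same way, so they add. B = B₁ + B₂ = 9.82×10⁻⁶ + 1.30×10⁻⁵ = 2.28×10⁻⁵ T.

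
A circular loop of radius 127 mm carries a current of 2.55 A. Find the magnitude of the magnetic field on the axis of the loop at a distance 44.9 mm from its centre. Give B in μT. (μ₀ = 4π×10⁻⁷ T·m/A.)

B ≈ 10.6 μT

On the axis of a circular loop, B = μ₀IR² / [2(R²+z²)^(3/2)].
R² + z² = (0.127)² + (0.0449)² = 0.01815 m², and (R²+z²)^(3/2) = 2.44×10⁻³ m³.
B = (4π×10⁻⁷ × 2.55 × 0.01613) / (2 × 2.44×10⁻³) = 1.06×10⁻⁵ T.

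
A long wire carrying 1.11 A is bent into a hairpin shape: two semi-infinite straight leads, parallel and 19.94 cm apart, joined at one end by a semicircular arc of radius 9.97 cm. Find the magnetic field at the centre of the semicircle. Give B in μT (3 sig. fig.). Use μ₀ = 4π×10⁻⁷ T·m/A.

B ≈ 5.72 μT

The semicircular arc contributes B_arc = μ₀I·π/(4πR) = μ₀I/(4R) = 3.50×10⁻⁶ T.
Each semi-infinite lead is at perpendicular distance R = 0.0997 m from the centre, with the perpendicular foot at its near end, so it contributes μ₀I/(4πR); both point the same way, together 2.23×10⁻⁶ T.
Arc and leads all point the same direction: B = 3.50×10⁻⁶ + 2.23×10⁻⁶ = 5.72×10⁻⁶ T.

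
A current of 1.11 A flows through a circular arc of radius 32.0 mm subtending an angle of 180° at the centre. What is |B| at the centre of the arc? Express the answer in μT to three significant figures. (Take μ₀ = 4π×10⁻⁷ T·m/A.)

B ≈ 10.9 μT

The Biot–Savart field of a circular arc at its centre is B = μ₀Iφ/(4πR), with φ = 3.142 rad.
B = (4π×10⁻⁷ × 1.11 × 3.142) / (4π × 0.032) = 1.09×10⁻⁵ T.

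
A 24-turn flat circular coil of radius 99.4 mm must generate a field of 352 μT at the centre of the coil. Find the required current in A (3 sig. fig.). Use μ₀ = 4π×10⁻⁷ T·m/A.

I ≈ 2.32 A

For an N-turn coil, B = Nμ₀I/(2R) with R = 0.0994 m, so I = 2RB/(Nμ₀) = 2 × 0.0994 × 3.52×10⁻⁴ / (24 × 4π×10⁻⁷) = 2.32 A.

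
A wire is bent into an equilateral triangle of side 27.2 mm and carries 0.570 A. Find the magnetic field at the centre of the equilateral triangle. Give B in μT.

B ≈ 37.7 μT

Each side is a finite straight segment at perpendicular distance d = a/(2 tan(π/3)) = 0.007852 m from the centre, with end-angles ±π/3.
One side contributes B₁ = (μ₀I/4πd)·2 sin(π/3) = 1.26×10⁻⁵ T.
All 3 sides add in the same direction: B = 3 × 1.26×10⁻⁵ = 3.77×10⁻⁵ T.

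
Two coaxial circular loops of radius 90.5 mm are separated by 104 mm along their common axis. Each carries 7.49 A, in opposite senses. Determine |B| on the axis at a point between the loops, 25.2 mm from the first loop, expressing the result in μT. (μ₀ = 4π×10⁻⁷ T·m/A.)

Each loop contributes B = μ₀IR²/[2(R²+z²)^(3/2)] on the axis, with z measured from that loop.
Loop 1 (z = 0.0252 m): B₁ = 4.65×10⁻⁵ T. Loop 2 (z = 0.0788 m): B₂ = 2.23×10⁻⁵ T.
The fields oppose: B = |B₁ − B₂| = 2.42×10⁻⁵ T.

B ≈ 24.2 μT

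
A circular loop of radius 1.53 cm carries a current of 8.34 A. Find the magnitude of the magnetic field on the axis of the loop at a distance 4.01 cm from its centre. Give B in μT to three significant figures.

B ≈ 15.5 μT

On the axis of a circular loop, B = μ₀IR² / [2(R²+z²)^(3/2)].
R² + z² = (0.0153)² + (0.0401)² = 0.001842 m², and (R²+z²)^(3/2) = 7.91×10⁻⁵ m³.
B = (4π×10⁻⁷ × 8.34 × 0.0002341) / (2 × 7.91×10⁻⁵) = 1.55×10⁻⁵ T.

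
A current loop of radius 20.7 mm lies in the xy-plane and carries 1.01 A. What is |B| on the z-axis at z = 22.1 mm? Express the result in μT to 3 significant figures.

B ≈ 9.79 μT

On the axis of a circular loop, B = μ₀IR² / [2(R²+z²)^(3/2)].
R² + z² = (0.0207)² + (0.0221)² = 0.0009169 m², and (R²+z²)^(3/2) = 2.78×10⁻⁵ m³.
B = (4π×10⁻⁷ × 1.01 × 0.0004285) / (2 × 2.78×10⁻⁵) = 9.79×10⁻⁶ T.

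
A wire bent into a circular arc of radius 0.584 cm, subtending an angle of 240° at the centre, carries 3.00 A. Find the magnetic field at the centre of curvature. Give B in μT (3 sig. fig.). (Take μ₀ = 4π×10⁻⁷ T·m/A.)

B ≈ 215 μT

The Biot–Savart field of a circular arc at its centre is B = μ₀Iφ/(4πR), with φ = 4.189 rad.
B = (4π×10⁻⁷ × 3.00 × 4.189) / (4π × 0.00584) = 2.15×10⁻⁴ T.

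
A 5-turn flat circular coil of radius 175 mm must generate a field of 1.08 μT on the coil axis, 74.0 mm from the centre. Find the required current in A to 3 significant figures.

I ≈ 0.0770 A

For an N-turn coil, B = Nμ₀IR²/[2(R²+z²)^(3/2)] with R = 0.175 m, z = 0.074 m, so I = 2B(R²+z²)^(3/2)/(Nμ₀R²) = 2 × 1.08×10⁻⁶ × 6.86×10⁻³ / (5 × 4π×10⁻⁷ × 0.03063) = 7.70×10⁻² A.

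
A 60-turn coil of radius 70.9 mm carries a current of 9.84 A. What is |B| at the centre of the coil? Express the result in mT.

B ≈ 5.23 mT

For an N-turn flat coil, B = Nμ₀I/(2R) with R = 0.0709 m.
B = 60 × 8.72×10⁻⁵ T = 5.23×10⁻³ T.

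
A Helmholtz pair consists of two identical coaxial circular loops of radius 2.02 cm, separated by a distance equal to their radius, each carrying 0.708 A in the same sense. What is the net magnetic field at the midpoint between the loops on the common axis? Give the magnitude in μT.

B ≈ 31.5 μT

Each loop contributes B = μ₀IR²/[2(R²+z²)^(3/2)] on the axis, with z measured from that loop.
Loop 1 (z = 0.0101 m): B₁ = 1.58×10⁻⁵ T. Loop 2 (z = 0.0101 m): B₂ = 1.58×10⁻⁵ T.
The fields add: B = B₁ + B₂ = 3.15×10⁻⁵ T.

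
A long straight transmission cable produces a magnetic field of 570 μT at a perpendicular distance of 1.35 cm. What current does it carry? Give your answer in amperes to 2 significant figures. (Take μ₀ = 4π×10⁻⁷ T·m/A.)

For a long straight wire B = μ₀I/(2πd), so I = 2πdB/μ₀.
I = 2π × 0.0135 × 5.70×10⁻⁴ / (4π×10⁻⁷) = 38.5 A.

I ≈ 38 A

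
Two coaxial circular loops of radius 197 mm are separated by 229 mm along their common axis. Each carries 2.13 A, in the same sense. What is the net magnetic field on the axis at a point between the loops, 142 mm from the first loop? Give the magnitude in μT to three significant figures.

B ≈ 8.83 μT

Each loop contributes B = μ₀IR²/[2(R²+z²)^(3/2)] on the axis, with z measured from that loop.
Loop 1 (z = 0.142 m): B₁ = 3.63×10⁻⁶ T. Loop 2 (z = 0.087 m): B₂ = 5.20×10⁻⁶ T.
The fields add: B = B₁ + B₂ = 8.83×10⁻⁶ T.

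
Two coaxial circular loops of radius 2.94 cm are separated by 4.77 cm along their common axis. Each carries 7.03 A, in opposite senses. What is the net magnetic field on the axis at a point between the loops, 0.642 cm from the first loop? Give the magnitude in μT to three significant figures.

Each loop contributes B = μ₀IR²/[2(R²+z²)^(3/2)] on the axis, with z measured from that loop.
Loop 1 (z = 0.00642 m): B₁ = 1.40×10⁻⁴ T. Loop 2 (z = 0.04128 m): B₂ = 2.93×10⁻⁵ T.
The fields oppose: B = |B₁ − B₂| = 1.11×10⁻⁴ T.

B ≈ 111 μT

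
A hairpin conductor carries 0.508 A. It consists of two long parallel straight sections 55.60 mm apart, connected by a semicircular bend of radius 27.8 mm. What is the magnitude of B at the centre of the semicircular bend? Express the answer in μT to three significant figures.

B ≈ 9.40 μT

The semicircular arc contributes B_arc = μ₀I·π/(4πR) = μ₀I/(4R) = 5.74×10⁻⁶ T.
Each semi-infinite lead is at perpendicular distance R = 0.0278 m from the centre, with the perpendicular foot at its near end, so it contributes μ₀I/(4πR); both point the same way, together 3.65×10⁻⁶ T.
Arc and leads all point the same direction: B = 5.74×10⁻⁶ + 3.65×10⁻⁶ = 9.40×10⁻⁶ T.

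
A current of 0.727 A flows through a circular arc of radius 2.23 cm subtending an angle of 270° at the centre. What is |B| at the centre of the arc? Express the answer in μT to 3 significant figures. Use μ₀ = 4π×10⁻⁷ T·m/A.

The Biot–Savart field of a circular arc at its centre is B = μ₀Iφ/(4πR), with φ = 4.712 rad.
B = (4π×10⁻⁷ × 0.727 × 4.712) / (4π × 0.0223) = 1.54×10⁻⁵ T.

B ≈ 15.4 μT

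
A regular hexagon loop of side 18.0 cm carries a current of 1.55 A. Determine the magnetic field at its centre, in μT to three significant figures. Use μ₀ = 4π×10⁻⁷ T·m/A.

B ≈ 5.97 μT

Each side is a finite straight segment at perpendicular distance d = a/(2 tan(π/6)) = 0.1559 m from the centre, with end-angles ±π/6.
One side contributes B₁ = (μ₀I/4πd)·2 sin(π/6) = 9.94×10⁻⁷ T.
All 6 sides add in the same direction: B = 6 × 9.94×10⁻⁷ = 5.97×10⁻⁶ T.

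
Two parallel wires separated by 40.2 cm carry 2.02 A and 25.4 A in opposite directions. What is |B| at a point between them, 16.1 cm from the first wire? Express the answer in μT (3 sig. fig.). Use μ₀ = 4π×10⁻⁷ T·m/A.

Each long wire gives B = μ₀I/(2πd). Distances are d₁ = 0.161 m and d₂ = 0.241 m.
B₁ = 2.51×10⁻⁶ T, B₂ = 2.11×10⁻⁵ T.
Between antiparallel currents both contributions point the same way, so they add. B = B₁ + B₂ = 2.51×10⁻⁶ + 2.11×10⁻⁵ = 2.36×10⁻⁵ T.

B ≈ 23.6 μT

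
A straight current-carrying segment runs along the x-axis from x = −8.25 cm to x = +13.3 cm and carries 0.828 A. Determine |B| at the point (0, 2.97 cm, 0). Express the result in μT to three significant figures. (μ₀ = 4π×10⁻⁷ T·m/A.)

For a finite straight segment, B = (μ₀I/4πd)(sinθ₁ + sinθ₂), where θ₁, θ₂ are the angles from the perpendicular to each end.
The perpendicular distance is d = 0.0297 m; the end-offsets along the wire are a = 0.0825 m and b = 0.133 m.
sinθ₁ = 0.0825/√(0.0825²+0.0297²) = 0.9409; sinθ₂ = 0.133/√(0.133²+0.0297²) = 0.9760.
B = (4π×10⁻⁷ × 0.828) / (4π × 0.0297) × (0.9409 + 0.9760) = 5.34×10⁻⁶ T.

B ≈ 5.34 μT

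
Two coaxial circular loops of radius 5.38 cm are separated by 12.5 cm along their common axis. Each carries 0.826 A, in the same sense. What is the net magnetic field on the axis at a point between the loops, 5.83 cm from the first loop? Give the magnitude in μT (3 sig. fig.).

Each loop contributes B = μ₀IR²/[2(R²+z²)^(3/2)] on the axis, with z measured from that loop.
Loop 1 (z = 0.0583 m): B₁ = 3.01×10⁻⁶ T. Loop 2 (z = 0.0667 m): B₂ = 2.39×10⁻⁶ T.
The fields add: B = B₁ + B₂ = 5.40×10⁻⁶ T.

B ≈ 5.40 μT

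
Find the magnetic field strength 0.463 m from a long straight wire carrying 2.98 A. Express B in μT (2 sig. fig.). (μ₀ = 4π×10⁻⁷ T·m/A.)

For an infinitely long straight wire, B = μ₀I/(2πd).
B = (4π×10⁻⁷ × 2.98) / (2π × 0.463) = 1.29×10⁻⁶ T.

B ≈ 1.3 μT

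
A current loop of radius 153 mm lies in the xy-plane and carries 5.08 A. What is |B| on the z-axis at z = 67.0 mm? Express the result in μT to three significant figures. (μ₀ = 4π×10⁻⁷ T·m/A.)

On the axis of a circular loop, B = μ₀IR² / [2(R²+z²)^(3/2)].
R² + z² = (0.153)² + (0.067)² = 0.0279 m², and (R²+z²)^(3/2) = 4.66×10⁻³ m³.
B = (4π×10⁻⁷ × 5.08 × 0.02341) / (2 × 4.66×10⁻³) = 1.60×10⁻⁵ T.

B ≈ 16.0 μT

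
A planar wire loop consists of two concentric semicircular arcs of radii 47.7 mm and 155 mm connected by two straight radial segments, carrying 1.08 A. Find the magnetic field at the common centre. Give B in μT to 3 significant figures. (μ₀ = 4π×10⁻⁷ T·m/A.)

B ≈ 4.92 μT

The radial connectors point toward the centre, so dl × r̂ = 0 and they contribute nothing.
Each semicircle gives μ₀I/(4R): inner arc 7.11×10⁻⁶ T, outer arc 2.19×10⁻⁶ T.
The two arcs carry current in opposite angular senses, so their fields oppose: B = |7.11×10⁻⁶ − 2.19×10⁻⁶| = 4.92×10⁻⁶ T.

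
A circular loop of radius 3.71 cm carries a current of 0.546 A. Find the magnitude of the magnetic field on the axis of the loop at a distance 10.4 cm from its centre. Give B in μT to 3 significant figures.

On the axis of a circular loop, B = μ₀IR² / [2(R²+z²)^(3/2)].
R² + z² = (0.0371)² + (0.104)² = 0.01219 m², and (R²+z²)^(3/2) = 1.35×10⁻³ m³.
B = (4π×10⁻⁷ × 0.546 × 0.001376) / (2 × 1.35×10⁻³) = 3.51×10⁻⁷ T.

B ≈ 0.351 μT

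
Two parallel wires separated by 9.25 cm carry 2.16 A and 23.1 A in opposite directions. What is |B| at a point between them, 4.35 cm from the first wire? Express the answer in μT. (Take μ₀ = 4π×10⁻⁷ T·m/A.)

Each long wire gives B = μ₀I/(2πd). Distances are d₁ = 0.0435 m and d₂ = 0.049 m.
B₁ = 9.93×10⁻⁶ T, B₂ = 9.43×10⁻⁵ T.
Between antiparallel currents both contributions point the same way, so they add. B = B₁ + B₂ = 9.93×10⁻⁶ + 9.43×10⁻⁵ = 1.04×10⁻⁴ T.

B ≈ 104 μT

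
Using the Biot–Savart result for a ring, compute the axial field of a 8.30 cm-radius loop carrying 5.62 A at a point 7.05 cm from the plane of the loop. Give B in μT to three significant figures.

B ≈ 18.8 μT

On the axis of a circular loop, B = μ₀IR² / [2(R²+z²)^(3/2)].
R² + z² = (0.083)² + (0.0705)² = 0.01186 m², and (R²+z²)^(3/2) = 1.29×10⁻³ m³.
B = (4π×10⁻⁷ × 5.62 × 0.006889) / (2 × 1.29×10⁻³) = 1.88×10⁻⁵ T.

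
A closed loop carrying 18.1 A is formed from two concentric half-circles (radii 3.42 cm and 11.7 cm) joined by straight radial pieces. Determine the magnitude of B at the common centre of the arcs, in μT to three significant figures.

B ≈ 118 μT

The radial connectors point toward the centre, so dl × r̂ = 0 and they contribute nothing.
Each semicircle gives μ₀I/(4R): inner arc 1.66×10⁻⁴ T, outer arc 4.86×10⁻⁵ T.
The two arcs carry current in opposite angular senses, so their fields oppose: B = |1.66×10⁻⁴ − 4.86×10⁻⁵| = 1.18×10⁻⁴ T.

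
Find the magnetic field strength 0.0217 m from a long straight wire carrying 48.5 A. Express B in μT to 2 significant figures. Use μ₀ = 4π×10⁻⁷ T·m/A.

B ≈ 450 μT

For an infinitely long straight wire, B = μ₀I/(2πd).
B = (4π×10⁻⁷ × 48.5) / (2π × 0.0217) = 4.47×10⁻⁴ T.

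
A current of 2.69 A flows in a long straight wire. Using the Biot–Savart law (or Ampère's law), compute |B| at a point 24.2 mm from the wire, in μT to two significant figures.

For an infinitely long straight wire, B = μ₀I/(2πd).
B = (4π×10⁻⁷ × 2.69) / (2π × 0.0242) = 2.22×10⁻⁵ T.

B ≈ 22 μT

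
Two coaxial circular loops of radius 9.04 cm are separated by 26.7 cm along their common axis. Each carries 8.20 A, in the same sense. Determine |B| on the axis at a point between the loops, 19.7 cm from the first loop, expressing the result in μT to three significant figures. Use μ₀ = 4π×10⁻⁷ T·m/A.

Each loop contributes B = μ₀IR²/[2(R²+z²)^(3/2)] on the axis, with z measured from that loop.
Loop 1 (z = 0.197 m): B₁ = 4.13×10⁻⁶ T. Loop 2 (z = 0.07 m): B₂ = 2.82×10⁻⁵ T.
The fields add: B = B₁ + B₂ = 3.23×10⁻⁵ T.

B ≈ 32.3 μT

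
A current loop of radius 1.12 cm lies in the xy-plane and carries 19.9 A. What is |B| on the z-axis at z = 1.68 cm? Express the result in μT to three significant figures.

B ≈ 191 μT

On the axis of a circular loop, B = μ₀IR² / [2(R²+z²)^(3/2)].
R² + z² = (0.0112)² + (0.0168)² = 0.0004077 m², and (R²+z²)^(3/2) = 8.23×10⁻⁶ m³.
B = (4π×10⁻⁷ × 19.9 × 0.0001254) / (2 × 8.23×10⁻⁶) = 1.91×10⁻⁴ T.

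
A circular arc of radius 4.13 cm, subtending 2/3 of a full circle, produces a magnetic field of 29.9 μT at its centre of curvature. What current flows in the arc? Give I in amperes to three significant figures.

I ≈ 2.95 A

For a circular arc, B = μ₀Iφ/(4πR) with φ in radians; here φ = 4.189 rad.
So I = 4πRB/(μ₀φ) = 4π × 0.0413 × 2.99×10⁻⁵ / (4π×10⁻⁷ × 4.189) = 2.95 A.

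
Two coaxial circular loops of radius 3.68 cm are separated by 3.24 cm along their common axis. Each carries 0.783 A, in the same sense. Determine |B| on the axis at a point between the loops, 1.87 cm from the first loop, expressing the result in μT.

Each loop contributes B = μ₀IR²/[2(R²+z²)^(3/2)] on the axis, with z measured from that loop.
Loop 1 (z = 0.0187 m): B₁ = 9.47×10⁻⁶ T. Loop 2 (z = 0.0137 m): B₂ = 1.10×10⁻⁵ T.
The fields add: B = B₁ + B₂ = 2.05×10⁻⁵ T.

B ≈ 20.5 μT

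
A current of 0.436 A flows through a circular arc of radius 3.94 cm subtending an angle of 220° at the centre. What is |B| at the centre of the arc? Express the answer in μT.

The Biot–Savart field of a circular arc at its centre is B = μ₀Iφ/(4πR), with φ = 3.84 rad.
B = (4π×10⁻⁷ × 0.436 × 3.84) / (4π × 0.0394) = 4.25×10⁻⁶ T.

B ≈ 4.25 μT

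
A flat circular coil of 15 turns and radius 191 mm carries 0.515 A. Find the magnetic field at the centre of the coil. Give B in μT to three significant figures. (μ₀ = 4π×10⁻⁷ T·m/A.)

For an N-turn flat coil, B = Nμ₀I/(2R) with R = 0.191 m.
B = 15 × 1.69×10⁻⁶ T = 2.54×10⁻⁵ T.

B ≈ 25.4 μT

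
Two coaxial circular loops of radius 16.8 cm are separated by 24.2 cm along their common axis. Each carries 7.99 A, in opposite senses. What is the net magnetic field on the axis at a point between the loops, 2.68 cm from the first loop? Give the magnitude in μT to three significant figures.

Each loop contributes B = μ₀IR²/[2(R²+z²)^(3/2)] on the axis, with z measured from that loop.
Loop 1 (z = 0.0268 m): B₁ = 2.88×10⁻⁵ T. Loop 2 (z = 0.2152 m): B₂ = 6.96×10⁻⁶ T.
The fields oppose: B = |B₁ − B₂| = 2.18×10⁻⁵ T.

B ≈ 21.8 μT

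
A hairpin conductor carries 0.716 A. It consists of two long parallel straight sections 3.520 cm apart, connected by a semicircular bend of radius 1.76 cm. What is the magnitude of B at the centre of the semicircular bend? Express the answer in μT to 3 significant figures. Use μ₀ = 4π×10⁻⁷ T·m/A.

The semicircular arc contributes B_arc = μ₀I·π/(4πR) = μ₀I/(4R) = 1.28×10⁻⁵ T.
Each semi-infinite lead is at perpendicular distance R = 0.0176 m from the centre, with the perpendicular foot at its near end, so it contributes μ₀I/(4πR); both point the same way, together 8.14×10⁻⁶ T.
Arc and leads all point the same direction: B = 1.28×10⁻⁵ + 8.14×10⁻⁶ = 2.09×10⁻⁵ T.

B ≈ 20.9 μT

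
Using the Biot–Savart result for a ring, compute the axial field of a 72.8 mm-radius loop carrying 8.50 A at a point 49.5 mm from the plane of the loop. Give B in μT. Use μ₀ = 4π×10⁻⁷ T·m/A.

B ≈ 41.5 μT

On the axis of a circular loop, B = μ₀IR² / [2(R²+z²)^(3/2)].
R² + z² = (0.0728)² + (0.0495)² = 0.00775 m², and (R²+z²)^(3/2) = 6.82×10⁻⁴ m³.
B = (4π×10⁻⁷ × 8.50 × 0.0053) / (2 × 6.82×10⁻⁴) = 4.15×10⁻⁵ T.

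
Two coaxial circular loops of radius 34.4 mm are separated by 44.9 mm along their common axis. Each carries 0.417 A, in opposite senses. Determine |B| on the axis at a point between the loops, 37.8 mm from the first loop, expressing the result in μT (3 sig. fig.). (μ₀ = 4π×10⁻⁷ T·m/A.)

B ≈ 4.83 μT

Each loop contributes B = μ₀IR²/[2(R²+z²)^(3/2)] on the axis, with z measured from that loop.
Loop 1 (z = 0.0378 m): B₁ = 2.32×10⁻⁶ T. Loop 2 (z = 0.0071 m): B₂ = 7.15×10⁻⁶ T.
The fields oppose: B = |B₁ − B₂| = 4.83×10⁻⁶ T.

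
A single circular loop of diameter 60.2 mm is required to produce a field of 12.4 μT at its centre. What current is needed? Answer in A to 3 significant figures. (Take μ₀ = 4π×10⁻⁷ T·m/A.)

At the centre of a circular loop B = μ₀I/(2R), so I = 2RB/μ₀.
With R = 0.0301 m, I = 2 × 0.0301 × 1.24×10⁻⁵ / (4π×10⁻⁷) = 0.594 A.

I ≈ 0.594 A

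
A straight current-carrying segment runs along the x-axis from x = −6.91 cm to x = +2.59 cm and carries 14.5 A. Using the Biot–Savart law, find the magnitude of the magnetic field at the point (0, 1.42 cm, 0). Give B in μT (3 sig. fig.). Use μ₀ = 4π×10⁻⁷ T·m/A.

For a finite straight segment, B = (μ₀I/4πd)(sinθ₁ + sinθ₂), where θ₁, θ₂ are the angles from the perpendicular to each end.
The perpendicular distance is d = 0.0142 m; the end-offsets along the wire are a = 0.0691 m and b = 0.0259 m.
sinθ₁ = 0.0691/√(0.0691²+0.0142²) = 0.9795; sinθ₂ = 0.0259/√(0.0259²+0.0142²) = 0.8769.
B = (4π×10⁻⁷ × 14.5) / (4π × 0.0142) × (0.9795 + 0.8769) = 1.90×10⁻⁴ T.

B ≈ 190 μT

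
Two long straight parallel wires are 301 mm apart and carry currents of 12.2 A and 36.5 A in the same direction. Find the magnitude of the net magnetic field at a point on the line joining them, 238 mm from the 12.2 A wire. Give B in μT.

Each long wire gives B = μ₀I/(2πd). Distances are d₁ = 0.238 m and d₂ = 0.063 m.
B₁ = 1.03×10⁻⁵ T, B₂ = 1.16×10⁻⁴ T.
Between parallel currents the two contributions point in opposite directions, so they subtract. B = |B₁ − B₂| = |1.03×10⁻⁵ − 1.16×10⁻⁴| = 1.06×10⁻⁴ T.

B ≈ 106 μT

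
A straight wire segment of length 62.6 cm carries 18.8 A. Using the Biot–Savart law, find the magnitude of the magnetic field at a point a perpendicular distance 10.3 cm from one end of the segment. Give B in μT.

B ≈ 18.0 μT

For a finite straight segment, B = (μ₀I/4πd)(sinθ₁ + sinθ₂), where θ₁, θ₂ are the angles from the perpendicular to each end.
The perpendicular foot is at one end, so the two end-offsets along the wire are 0 and L = 0.626 m.
sinθ₁ = 0/√(0²+0.103²) = 0.0000; sinθ₂ = 0.626/√(0.626²+0.103²) = 0.9867.
B = (4π×10⁻⁷ × 18.8) / (4π × 0.103) × (0.0000 + 0.9867) = 1.80×10⁻⁵ T.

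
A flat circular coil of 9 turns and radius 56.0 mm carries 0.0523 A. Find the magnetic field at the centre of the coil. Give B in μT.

B ≈ 5.28 μT

For an N-turn flat coil, B = Nμ₀I/(2R) with R = 0.056 m.
B = 9 × 5.87×10⁻⁷ T = 5.28×10⁻⁶ T.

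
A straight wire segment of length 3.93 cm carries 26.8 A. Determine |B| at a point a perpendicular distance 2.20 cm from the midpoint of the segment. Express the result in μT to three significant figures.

B ≈ 162 μT

For a finite straight segment, B = (μ₀I/4πd)(sinθ₁ + sinθ₂), where θ₁, θ₂ are the angles from the perpendicular to each end.
The perpendicular from the point meets the wire at its midpoint, so each end is L/2 = 0.01965 m away along the wire.
sinθ₁ = 0.01965/√(0.01965²+0.022²) = 0.6662; sinθ₂ = 0.01965/√(0.01965²+0.022²) = 0.6662.
B = (4π×10⁻⁷ × 26.8) / (4π × 0.022) × (0.6662 + 0.6662) = 1.62×10⁻⁴ T.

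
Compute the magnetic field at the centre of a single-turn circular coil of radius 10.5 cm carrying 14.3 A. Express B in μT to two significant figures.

B ≈ 86 μT

At the centre of a circular loop the Biot–Savart law gives B = μ₀I/(2R).
B = (4π×10⁻⁷ × 14.3) / (2 × 0.105) = 8.56×10⁻⁵ T.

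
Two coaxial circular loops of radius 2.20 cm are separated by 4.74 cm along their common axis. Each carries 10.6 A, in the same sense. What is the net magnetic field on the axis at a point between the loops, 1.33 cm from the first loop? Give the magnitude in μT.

Each loop contributes B = μ₀IR²/[2(R²+z²)^(3/2)] on the axis, with z measured from that loop.
Loop 1 (z = 0.0133 m): B₁ = 1.90×10⁻⁴ T. Loop 2 (z = 0.0341 m): B₂ = 4.82×10⁻⁵ T.
The fields add: B = B₁ + B₂ = 2.38×10⁻⁴ T.

B ≈ 238 μT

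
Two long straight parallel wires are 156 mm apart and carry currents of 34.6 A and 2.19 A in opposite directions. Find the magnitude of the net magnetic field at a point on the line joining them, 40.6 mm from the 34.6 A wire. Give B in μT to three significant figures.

B ≈ 174 μT

Each long wire gives B = μ₀I/(2πd). Distances are d₁ = 0.0406 m and d₂ = 0.1154 m.
B₁ = 1.70×10⁻⁴ T, B₂ = 3.80×10⁻⁶ T.
Between antiparallel currents both contributions point the same way, so they add. B = B₁ + B₂ = 1.70×10⁻⁴ + 3.80×10⁻⁶ = 1.74×10⁻⁴ T.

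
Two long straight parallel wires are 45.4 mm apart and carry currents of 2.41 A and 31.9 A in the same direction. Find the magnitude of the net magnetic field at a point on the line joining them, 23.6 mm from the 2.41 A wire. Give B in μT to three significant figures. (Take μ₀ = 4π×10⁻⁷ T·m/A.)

Each long wire gives B = μ₀I/(2πd). Distances are d₁ = 0.0236 m and d₂ = 0.0218 m.
B₁ = 2.04×10⁻⁵ T, B₂ = 2.93×10⁻⁴ T.
Between parallel currents the two contributions point in opposite directions, so they subtract. B = |B₁ − B₂| = |2.04×10⁻⁵ − 2.93×10⁻⁴| = 2.72×10⁻⁴ T.

B ≈ 272 μT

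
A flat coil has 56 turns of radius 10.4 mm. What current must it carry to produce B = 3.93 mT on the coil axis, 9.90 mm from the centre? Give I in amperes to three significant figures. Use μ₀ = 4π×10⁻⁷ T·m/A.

I ≈ 3.06 A

For an N-turn coil, B = Nμ₀IR²/[2(R²+z²)^(3/2)] with R = 0.0104 m, z = 0.0099 m, so I = 2B(R²+z²)^(3/2)/(Nμ₀R²) = 2 × 3.93×10⁻³ × 2.96×10⁻⁶ / (56 × 4π×10⁻⁷ × 0.0001082) = 3.06 A.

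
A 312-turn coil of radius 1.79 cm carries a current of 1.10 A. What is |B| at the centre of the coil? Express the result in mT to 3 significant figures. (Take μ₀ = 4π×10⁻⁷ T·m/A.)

For an N-turn flat coil, B = Nμ₀I/(2R) with R = 0.0179 m.
B = 312 × 3.86×10⁻⁵ T = 1.20×10⁻² T.

B ≈ 12.0 mT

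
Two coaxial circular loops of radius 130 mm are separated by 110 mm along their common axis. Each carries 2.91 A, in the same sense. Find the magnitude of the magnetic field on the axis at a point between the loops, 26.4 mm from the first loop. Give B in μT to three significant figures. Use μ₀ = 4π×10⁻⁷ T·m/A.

Each loop contributes B = μ₀IR²/[2(R²+z²)^(3/2)] on the axis, with z measured from that loop.
Loop 1 (z = 0.0264 m): B₁ = 1.32×10⁻⁵ T. Loop 2 (z = 0.0836 m): B₂ = 8.37×10⁻⁶ T.
The fields add: B = B₁ + B₂ = 2.16×10⁻⁵ T.

B ≈ 21.6 μT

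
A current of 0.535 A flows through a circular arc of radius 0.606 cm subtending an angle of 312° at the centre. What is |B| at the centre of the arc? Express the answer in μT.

The Biot–Savart field of a circular arc at its centre is B = μ₀Iφ/(4πR), with φ = 5.445 rad.
B = (4π×10⁻⁷ × 0.535 × 5.445) / (4π × 0.00606) = 4.81×10⁻⁵ T.

B ≈ 48.1 μT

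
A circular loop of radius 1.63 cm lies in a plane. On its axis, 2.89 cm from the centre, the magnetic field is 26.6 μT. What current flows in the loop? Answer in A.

I ≈ 5.82 A

On the axis of a loop, B = μ₀IR²/[2(R²+z²)^(3/2)], so I = 2B(R²+z²)^(3/2)/(μ₀R²).
R² + z² = 0.0002657 + 0.0008352 = 0.001101 m²; raised to 3/2 gives 3.65×10⁻⁵ m³.
I = 2 × 2.66×10⁻⁵ × 3.65×10⁻⁵ / (1.26×10⁻⁶ × 0.0002657) = 5.82 A.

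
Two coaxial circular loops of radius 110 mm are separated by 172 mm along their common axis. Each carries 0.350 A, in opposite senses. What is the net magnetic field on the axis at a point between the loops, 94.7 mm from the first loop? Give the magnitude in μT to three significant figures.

Each loop contributes B = μ₀IR²/[2(R²+z²)^(3/2)] on the axis, with z measured from that loop.
Loop 1 (z = 0.0947 m): B₁ = 8.70×10⁻⁷ T. Loop 2 (z = 0.0773 m): B₂ = 1.09×10⁻⁶ T.
The fields oppose: B = |B₁ − B₂| = 2.25×10⁻⁷ T.

B ≈ 0.225 μT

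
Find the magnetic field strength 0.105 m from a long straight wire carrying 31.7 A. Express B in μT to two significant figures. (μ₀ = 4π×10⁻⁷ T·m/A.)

For an infinitely long straight wire, B = μ₀I/(2πd).
B = (4π×10⁻⁷ × 31.7) / (2π × 0.105) = 6.04×10⁻⁵ T.

B ≈ 60 μT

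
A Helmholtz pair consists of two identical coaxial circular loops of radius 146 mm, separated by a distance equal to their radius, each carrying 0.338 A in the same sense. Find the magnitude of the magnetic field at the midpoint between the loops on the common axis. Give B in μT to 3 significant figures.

B ≈ 2.08 μT

Each loop contributes B = μ₀IR²/[2(R²+z²)^(3/2)] on the axis, with z measured from that loop.
Loop 1 (z = 0.073 m): B₁ = 1.04×10⁻⁶ T. Loop 2 (z = 0.073 m): B₂ = 1.04×10⁻⁶ T.
The fields add: B = B₁ + B₂ = 2.08×10⁻⁶ T.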